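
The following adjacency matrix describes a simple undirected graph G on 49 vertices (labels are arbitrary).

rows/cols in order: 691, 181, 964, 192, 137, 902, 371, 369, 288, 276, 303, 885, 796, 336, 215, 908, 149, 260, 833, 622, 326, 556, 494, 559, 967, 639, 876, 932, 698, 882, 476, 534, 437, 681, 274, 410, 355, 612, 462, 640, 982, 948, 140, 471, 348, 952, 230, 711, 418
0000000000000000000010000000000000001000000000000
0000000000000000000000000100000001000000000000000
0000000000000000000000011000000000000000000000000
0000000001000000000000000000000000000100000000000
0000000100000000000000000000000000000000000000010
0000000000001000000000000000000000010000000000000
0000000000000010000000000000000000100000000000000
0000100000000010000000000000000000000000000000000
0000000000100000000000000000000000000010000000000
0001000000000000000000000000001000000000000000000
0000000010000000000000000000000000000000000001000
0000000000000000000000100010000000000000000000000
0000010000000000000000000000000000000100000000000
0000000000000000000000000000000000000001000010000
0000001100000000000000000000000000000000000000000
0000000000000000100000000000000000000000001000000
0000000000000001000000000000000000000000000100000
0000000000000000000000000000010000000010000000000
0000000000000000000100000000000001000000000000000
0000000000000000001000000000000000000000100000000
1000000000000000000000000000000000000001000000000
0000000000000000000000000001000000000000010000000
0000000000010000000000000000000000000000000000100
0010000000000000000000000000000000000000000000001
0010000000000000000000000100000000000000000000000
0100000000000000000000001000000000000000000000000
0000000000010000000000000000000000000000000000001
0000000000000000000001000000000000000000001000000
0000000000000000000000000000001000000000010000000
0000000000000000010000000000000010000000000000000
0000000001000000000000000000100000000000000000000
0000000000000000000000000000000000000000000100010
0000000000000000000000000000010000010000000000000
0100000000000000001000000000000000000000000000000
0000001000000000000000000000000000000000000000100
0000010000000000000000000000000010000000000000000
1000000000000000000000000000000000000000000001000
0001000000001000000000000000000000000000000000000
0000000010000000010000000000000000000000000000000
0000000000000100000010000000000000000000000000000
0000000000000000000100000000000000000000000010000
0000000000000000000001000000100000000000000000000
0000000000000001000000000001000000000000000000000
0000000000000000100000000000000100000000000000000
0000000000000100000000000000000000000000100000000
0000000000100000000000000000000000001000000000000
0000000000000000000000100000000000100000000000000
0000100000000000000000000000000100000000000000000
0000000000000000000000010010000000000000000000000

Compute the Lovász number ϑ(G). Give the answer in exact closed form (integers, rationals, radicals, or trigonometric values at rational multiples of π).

49*cos(pi/49)/(cos(pi/49) + 1)

N(711) = {137, 534}, |N(711)| = 2.
Vertex 556 has 2 neighbors: 932, 948.
deg(181) = 2; N(181) = {639, 681}.
N(639) = {181, 967}, |N(639)| = 2.
G on 49 vertices is 2-regular; this is C_{49}, the 49-cycle.
A has 25 distinct eigenvalues ≈ [2.0, 1.98358, 1.93459, 1.853834, 1.742637, 1.602827, 1.436699, 1.24698, 1.036785, 0.809567, 0.569055, 0.3192, 0.064103, -0.192046, -0.445042, -0.69073, -0.925077, -1.144233, -1.344602, -1.522892, -1.676176, -1.801938, -1.898111, -1.963118, -1.995891].
With N=49: ϑ(G) = 49·(-(-1)*2*cos(pi/49))/(2−(-2*cos(pi/49))) = 49*cos(pi/49)/(cos(pi/49) + 1).
ϑ(G) ≈ 24.474805.
24 ≤ 49*cos(pi/49)/(cos(pi/49) + 1) ≤ 25: both strict.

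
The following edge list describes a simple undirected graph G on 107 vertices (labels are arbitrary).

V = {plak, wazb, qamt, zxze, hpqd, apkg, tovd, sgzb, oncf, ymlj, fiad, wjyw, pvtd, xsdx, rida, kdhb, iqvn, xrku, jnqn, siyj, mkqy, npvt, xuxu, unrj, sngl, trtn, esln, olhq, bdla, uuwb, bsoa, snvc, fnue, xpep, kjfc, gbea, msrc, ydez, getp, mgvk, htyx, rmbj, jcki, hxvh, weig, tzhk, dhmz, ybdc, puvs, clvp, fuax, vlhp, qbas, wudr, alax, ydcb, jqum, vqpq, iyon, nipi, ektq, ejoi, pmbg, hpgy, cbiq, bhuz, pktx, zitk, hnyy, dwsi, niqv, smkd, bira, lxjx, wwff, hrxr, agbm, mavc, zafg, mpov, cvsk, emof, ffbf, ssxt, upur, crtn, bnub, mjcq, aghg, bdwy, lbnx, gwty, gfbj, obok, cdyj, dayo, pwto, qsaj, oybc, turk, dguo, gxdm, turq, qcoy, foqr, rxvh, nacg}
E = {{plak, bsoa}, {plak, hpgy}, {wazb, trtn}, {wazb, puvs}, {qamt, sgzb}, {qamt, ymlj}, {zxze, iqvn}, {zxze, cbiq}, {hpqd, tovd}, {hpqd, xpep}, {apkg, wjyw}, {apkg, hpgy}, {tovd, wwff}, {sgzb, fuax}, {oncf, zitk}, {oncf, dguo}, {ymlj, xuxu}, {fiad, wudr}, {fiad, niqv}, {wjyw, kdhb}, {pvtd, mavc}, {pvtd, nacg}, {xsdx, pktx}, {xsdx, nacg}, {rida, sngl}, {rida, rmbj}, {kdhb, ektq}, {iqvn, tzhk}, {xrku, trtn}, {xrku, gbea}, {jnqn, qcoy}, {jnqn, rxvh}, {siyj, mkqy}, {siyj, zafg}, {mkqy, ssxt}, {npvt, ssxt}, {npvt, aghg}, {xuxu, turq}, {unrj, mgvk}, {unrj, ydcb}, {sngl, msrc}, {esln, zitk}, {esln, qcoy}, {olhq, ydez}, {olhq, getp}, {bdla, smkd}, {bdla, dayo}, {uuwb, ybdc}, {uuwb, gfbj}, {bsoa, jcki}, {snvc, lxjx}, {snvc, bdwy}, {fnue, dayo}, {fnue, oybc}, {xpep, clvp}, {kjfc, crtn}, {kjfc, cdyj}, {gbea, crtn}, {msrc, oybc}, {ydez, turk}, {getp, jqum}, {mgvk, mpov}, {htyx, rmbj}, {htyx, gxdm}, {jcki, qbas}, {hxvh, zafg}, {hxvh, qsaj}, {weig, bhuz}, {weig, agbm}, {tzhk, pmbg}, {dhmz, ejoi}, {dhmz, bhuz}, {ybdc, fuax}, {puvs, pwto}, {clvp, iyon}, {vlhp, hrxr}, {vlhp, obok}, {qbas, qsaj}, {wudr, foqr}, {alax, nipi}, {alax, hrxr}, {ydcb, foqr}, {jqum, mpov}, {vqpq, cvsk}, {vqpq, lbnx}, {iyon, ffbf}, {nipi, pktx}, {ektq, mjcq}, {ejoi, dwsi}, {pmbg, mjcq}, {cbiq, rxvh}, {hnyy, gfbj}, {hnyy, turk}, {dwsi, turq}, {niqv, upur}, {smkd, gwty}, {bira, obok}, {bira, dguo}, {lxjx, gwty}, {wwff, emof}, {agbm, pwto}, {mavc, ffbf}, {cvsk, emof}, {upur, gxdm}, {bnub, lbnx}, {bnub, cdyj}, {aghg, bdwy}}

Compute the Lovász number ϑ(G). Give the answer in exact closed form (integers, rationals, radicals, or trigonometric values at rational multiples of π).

107*cos(pi/107)/(cos(pi/107) + 1)

Vertex qcoy has 2 neighbors: jnqn, esln.
deg(upur) = 2; N(upur) = {niqv, gxdm}.
Vertex dguo has 2 neighbors: oncf, bira.
N(puvs) = {wazb, pwto}, |N(puvs)| = 2.
107-vertex 2-regular graph: connected 2-regular on 107 ⇒ C_{107}.
spec(A) ≈ [2.0, 1.997, 1.986, 1.969, 1.945, 1.914, 1.877, 1.833, 1.783, 1.727, 1.665, 1.597, 1.524, 1.445, 1.361, 1.273, 1.18, 1.084, 0.983, 0.879, 0.772, 0.663, 0.551, 0.437, 0.322, 0.205, 0.088, -0.029, -0.147, -0.263, -0.379, -0.494, -0.607, -0.718, -0.826, -0.931, -1.034, -1.132, -1.227, -1.318, -1.404, -1.485, -1.561, -1.632, -1.697, -1.756, -1.809, -1.856, -1.897, -1.931, -1.958, -1.978, -1.992, -1.999] (distinct, 3 d.p.).
−107·(-2*cos(pi/107)) / ((2)−(-2*cos(pi/107))) = 107*cos(pi/107)/(cos(pi/107) + 1) = ϑ(G).
= 53.4884684… (decimal).
Lovász sandwich 53 ≤ 107*cos(pi/107)/(cos(pi/107) + 1) ≤ 54: both strict.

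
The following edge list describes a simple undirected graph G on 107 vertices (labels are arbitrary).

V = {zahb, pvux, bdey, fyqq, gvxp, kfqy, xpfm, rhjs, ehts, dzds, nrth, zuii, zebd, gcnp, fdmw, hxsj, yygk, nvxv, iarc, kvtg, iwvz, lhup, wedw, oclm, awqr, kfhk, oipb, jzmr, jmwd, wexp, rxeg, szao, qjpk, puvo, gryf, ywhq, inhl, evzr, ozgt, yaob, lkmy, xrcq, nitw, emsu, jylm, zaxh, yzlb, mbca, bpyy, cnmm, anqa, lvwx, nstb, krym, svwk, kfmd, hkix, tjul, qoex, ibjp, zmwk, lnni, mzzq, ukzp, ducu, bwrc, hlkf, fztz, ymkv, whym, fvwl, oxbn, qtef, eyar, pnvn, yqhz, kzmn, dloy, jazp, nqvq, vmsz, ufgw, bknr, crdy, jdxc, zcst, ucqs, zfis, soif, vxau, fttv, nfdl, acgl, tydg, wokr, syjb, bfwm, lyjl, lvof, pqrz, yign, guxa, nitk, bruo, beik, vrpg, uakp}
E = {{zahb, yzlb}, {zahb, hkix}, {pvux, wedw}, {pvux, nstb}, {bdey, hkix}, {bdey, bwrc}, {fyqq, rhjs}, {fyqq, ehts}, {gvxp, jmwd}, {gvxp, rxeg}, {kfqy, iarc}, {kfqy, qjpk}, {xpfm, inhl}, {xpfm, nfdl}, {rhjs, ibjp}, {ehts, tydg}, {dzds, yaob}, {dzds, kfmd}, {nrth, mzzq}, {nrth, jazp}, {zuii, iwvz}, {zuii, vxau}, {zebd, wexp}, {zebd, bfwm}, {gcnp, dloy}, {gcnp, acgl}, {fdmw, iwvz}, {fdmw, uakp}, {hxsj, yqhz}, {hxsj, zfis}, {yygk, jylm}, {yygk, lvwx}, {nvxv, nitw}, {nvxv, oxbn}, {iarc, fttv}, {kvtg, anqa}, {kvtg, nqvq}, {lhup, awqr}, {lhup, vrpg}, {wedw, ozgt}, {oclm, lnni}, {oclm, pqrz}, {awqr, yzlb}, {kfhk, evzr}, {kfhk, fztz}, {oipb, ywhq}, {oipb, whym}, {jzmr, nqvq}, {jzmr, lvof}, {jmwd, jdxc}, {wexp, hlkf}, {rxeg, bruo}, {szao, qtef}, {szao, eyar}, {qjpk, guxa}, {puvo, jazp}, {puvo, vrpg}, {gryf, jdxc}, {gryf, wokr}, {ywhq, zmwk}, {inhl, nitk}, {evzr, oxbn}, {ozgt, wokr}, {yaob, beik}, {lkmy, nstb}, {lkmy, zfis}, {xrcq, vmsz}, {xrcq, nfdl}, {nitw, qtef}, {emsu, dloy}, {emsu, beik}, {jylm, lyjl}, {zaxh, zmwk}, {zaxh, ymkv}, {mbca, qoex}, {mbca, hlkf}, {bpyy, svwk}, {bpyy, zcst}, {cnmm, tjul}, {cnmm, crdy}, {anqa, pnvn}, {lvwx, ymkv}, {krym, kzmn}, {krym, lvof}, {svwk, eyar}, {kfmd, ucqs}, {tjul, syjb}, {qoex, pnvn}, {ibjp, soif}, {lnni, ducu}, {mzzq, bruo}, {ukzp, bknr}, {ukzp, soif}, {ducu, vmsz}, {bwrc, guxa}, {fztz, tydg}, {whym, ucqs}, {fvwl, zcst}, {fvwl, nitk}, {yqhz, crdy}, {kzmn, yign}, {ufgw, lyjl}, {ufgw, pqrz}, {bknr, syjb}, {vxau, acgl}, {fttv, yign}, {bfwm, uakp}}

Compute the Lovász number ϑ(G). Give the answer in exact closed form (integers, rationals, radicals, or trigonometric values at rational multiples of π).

Vertex awqr has 2 neighbors: lhup, yzlb.
deg(gvxp) = 2; N(gvxp) = {jmwd, rxeg}.
deg(wedw) = 2; N(wedw) = {pvux, ozgt}.
Vertex pnvn has 2 neighbors: anqa, qoex.
Regular of degree 2 on 107 vertices: the odd cycle C_{107}.
spec(A) ≈ [2.0, 1.99655, 1.98622, 1.96905, 1.94508, 1.91441, 1.87714, 1.8334, 1.78334, 1.72714, 1.66498, 1.59707, 1.52367, 1.44501, 1.36137, 1.27304, 1.18032, 1.08353, 0.983, 0.87909, 0.77214, 0.66254, 0.55065, 0.43686, 0.32157, 0.20516, 0.08805, -0.02936, -0.14667, -0.26348, -0.37938, -0.49397, -0.60685, -0.71765, -0.82597, -0.93145, -1.03371, -1.13241, -1.22721, -1.31777, -1.40379, -1.48498, -1.56104, -1.63173, -1.69679, -1.756, -1.80915, -1.85607, -1.8966, -1.93058, -1.95791, -1.97849, -1.99225, -1.99914] (distinct, 5 d.p.).
λ_max=2, λ_min=-2*cos(pi/107); ϑ = −107·λ_min/(λ_max−λ_min) = 107*cos(pi/107)/(cos(pi/107) + 1).
Numerically 53.48847.
α=53, χ(Ḡ)=54; ϑ=107*cos(pi/107)/(cos(pi/107) + 1) lies between (both strict).

107*cos(pi/107)/(cos(pi/107) + 1)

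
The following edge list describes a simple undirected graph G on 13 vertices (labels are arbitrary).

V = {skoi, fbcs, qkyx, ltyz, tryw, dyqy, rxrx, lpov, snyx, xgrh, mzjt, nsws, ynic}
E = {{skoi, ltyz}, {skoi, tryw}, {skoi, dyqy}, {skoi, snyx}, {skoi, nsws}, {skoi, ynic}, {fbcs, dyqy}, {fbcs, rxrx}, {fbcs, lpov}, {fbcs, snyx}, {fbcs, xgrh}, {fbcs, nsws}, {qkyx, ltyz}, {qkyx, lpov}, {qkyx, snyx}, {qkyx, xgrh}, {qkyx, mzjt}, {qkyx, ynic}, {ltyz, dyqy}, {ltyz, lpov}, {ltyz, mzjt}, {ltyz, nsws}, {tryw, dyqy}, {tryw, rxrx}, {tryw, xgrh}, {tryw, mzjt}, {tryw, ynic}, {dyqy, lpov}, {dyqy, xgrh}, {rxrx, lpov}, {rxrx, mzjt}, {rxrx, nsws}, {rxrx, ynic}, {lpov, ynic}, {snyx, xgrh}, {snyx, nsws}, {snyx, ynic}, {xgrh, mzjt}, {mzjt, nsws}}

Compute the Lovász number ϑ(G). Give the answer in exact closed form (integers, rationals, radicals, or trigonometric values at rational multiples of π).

Vertex rxrx has 6 neighbors: fbcs, tryw, lpov, mzjt, nsws, ynic.
N(mzjt) = {qkyx, ltyz, tryw, rxrx, xgrh, nsws}, |N(mzjt)| = 6.
deg(tryw) = 6; N(tryw) = {skoi, dyqy, rxrx, xgrh, mzjt, ynic}.
Vertex dyqy has 6 neighbors: skoi, fbcs, ltyz, tryw, lpov, xgrh.
6-regular, N=13; Paley(13): SR with (k,λ,μ)=(6,2,3).
The 3 distinct eigenvalues: [6.0, 1.303, -2.303].
With N=13: ϑ(G) = 13·(-(-sqrt(13)/2 - 1/2))/(6−(-sqrt(13)/2 - 1/2)) = sqrt(13).
= 3.6056… (decimal).

sqrt(13)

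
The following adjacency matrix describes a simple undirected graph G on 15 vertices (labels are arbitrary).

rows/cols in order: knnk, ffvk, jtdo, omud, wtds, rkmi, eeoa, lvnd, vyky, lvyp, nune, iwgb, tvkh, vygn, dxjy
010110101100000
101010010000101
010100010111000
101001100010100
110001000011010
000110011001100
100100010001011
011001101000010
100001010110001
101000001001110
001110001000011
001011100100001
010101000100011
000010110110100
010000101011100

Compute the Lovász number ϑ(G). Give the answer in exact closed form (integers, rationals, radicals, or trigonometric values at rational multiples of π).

Vertex knnk has 6 neighbors: ffvk, omud, wtds, eeoa, vyky, lvyp.
Vertex wtds has 6 neighbors: knnk, ffvk, rkmi, nune, iwgb, vygn.
N(nune) = {jtdo, omud, wtds, vyky, vygn, dxjy}, |N(nune)| = 6.
Vertex eeoa has 6 neighbors: knnk, omud, lvnd, iwgb, vygn, dxjy.
15-vertex 6-regular graph: Kneser K(6,2) on C(6,2)=15 vertices.
Distinct eigenvalues (to 4 d.p.): [6.0, 1.0, -3.0].
With N=15: ϑ(G) = 15·(-1*(-3))/(6−(-3)) = 5.
Numerically 5.0000000.

5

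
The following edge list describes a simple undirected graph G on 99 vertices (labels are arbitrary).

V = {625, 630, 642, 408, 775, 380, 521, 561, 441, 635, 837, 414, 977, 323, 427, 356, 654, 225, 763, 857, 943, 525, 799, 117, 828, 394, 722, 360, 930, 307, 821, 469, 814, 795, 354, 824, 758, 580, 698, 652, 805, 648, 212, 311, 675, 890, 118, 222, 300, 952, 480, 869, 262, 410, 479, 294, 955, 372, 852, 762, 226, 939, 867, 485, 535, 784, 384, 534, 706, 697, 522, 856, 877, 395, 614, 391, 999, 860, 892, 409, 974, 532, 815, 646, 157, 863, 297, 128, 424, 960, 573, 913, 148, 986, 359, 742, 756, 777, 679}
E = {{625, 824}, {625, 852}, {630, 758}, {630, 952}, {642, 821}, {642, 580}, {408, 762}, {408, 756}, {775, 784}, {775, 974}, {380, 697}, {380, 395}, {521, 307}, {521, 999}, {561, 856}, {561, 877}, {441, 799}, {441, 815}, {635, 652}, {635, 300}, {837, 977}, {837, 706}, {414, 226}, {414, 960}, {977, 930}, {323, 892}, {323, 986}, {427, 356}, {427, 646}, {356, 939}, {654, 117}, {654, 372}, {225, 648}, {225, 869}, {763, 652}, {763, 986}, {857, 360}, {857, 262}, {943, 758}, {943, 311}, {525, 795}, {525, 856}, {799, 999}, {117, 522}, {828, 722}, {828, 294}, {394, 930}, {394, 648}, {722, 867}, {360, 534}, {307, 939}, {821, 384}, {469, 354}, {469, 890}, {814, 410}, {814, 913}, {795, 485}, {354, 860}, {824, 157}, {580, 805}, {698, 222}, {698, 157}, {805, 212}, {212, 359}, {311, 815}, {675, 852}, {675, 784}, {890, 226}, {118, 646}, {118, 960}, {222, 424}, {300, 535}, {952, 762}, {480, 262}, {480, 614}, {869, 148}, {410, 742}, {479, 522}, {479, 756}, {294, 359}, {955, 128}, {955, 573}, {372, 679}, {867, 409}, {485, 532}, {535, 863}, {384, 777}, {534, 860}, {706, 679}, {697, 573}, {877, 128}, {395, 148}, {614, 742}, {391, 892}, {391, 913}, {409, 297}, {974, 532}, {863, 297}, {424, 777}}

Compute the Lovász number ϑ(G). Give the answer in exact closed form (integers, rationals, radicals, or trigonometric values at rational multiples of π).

99*cos(pi/99)/(cos(pi/99) + 1)

deg(427) = 2; N(427) = {356, 646}.
deg(857) = 2; N(857) = {360, 262}.
Vertex 775 has 2 neighbors: 784, 974.
Vertex 614 has 2 neighbors: 480, 742.
Every vertex has degree 2 (N=99); the odd cycle C_{99}.
Distinct eigenvalues (to 4 d.p.): [2.0, 1.996, 1.9839, 1.9639, 1.9359, 1.9001, 1.8567, 1.8059, 1.7477, 1.6825, 1.6105, 1.5321, 1.4475, 1.357, 1.2611, 1.1601, 1.0545, 0.9445, 0.8308, 0.7138, 0.5938, 0.4715, 0.3473, 0.2217, 0.0952, -0.0317, -0.1585, -0.2846, -0.4096, -0.5329, -0.6541, -0.7727, -0.8881, -1.0, -1.1078, -1.2112, -1.3097, -1.4029, -1.4905, -1.5721, -1.6474, -1.716, -1.7777, -1.8322, -1.8794, -1.919, -1.9509, -1.9749, -1.9909, -1.999].
−99·(-2*cos(pi/99)) / ((2)−(-2*cos(pi/99))) = 99*cos(pi/99)/(cos(pi/99) + 1) = ϑ(G).
ϑ(G) ≈ 49.48754.
α=49, χ(Ḡ)=50; ϑ=99*cos(pi/99)/(cos(pi/99) + 1) lies between (both strict).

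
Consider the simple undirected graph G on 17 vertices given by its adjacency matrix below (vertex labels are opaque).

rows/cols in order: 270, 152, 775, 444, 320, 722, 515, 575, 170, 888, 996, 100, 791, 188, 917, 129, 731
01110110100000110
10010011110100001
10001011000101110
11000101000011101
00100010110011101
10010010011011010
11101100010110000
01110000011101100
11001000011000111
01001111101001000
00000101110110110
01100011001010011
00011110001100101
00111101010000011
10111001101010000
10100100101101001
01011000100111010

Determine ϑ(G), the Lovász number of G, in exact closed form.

sqrt(17)

deg(270) = 8; N(270) = {152, 775, 444, 722, 515, 170, 917, 129}.
deg(731) = 8; N(731) = {152, 444, 320, 170, 100, 791, 188, 129}.
N(575) = {152, 775, 444, 888, 996, 100, 188, 917}, |N(575)| = 8.
deg(917) = 8; N(917) = {270, 775, 444, 320, 575, 170, 996, 791}.
G on 17 vertices is 8-regular; SR(17,8,3,4) — a Paley graph.
spec(A) ≈ [8.0, 1.561553, -2.561553] (distinct, 6 d.p.).
With N=17: ϑ(G) = 17·(-(-sqrt(17)/2 - 1/2))/(8−(-sqrt(17)/2 - 1/2)) = sqrt(17).
= 4.12311… (decimal).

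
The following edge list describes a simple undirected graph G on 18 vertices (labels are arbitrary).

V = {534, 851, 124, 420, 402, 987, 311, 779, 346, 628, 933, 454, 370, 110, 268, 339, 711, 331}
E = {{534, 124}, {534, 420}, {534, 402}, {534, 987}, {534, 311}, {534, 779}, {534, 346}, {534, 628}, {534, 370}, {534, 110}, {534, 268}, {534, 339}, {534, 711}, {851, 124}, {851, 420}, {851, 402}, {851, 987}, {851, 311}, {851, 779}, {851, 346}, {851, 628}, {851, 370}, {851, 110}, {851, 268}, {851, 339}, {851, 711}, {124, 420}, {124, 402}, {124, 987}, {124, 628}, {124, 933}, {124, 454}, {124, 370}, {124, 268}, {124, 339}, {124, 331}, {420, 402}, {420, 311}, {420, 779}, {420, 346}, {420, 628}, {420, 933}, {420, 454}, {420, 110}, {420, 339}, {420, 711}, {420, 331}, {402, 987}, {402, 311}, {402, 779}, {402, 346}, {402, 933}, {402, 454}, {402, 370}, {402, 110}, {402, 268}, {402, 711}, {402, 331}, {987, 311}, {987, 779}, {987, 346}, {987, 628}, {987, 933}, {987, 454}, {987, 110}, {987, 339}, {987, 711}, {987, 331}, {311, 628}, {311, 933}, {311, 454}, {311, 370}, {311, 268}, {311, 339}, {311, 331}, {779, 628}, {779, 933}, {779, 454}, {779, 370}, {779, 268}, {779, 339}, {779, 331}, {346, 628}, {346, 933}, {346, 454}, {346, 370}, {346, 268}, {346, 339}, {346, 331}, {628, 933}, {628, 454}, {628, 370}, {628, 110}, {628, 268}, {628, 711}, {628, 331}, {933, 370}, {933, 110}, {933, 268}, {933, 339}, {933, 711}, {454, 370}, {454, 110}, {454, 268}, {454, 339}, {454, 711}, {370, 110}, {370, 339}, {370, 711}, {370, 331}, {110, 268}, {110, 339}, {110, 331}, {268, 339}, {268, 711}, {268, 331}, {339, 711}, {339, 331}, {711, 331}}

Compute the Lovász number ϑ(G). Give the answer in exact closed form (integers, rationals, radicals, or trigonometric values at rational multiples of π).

deg(454) = 13; N(454) = {124, 420, 402, 987, 311, 779, 346, 628, 370, 110, 268, 339, 711}.
N(346) = {534, 851, 420, 402, 987, 628, 933, 454, 370, 268, 339, 331}, |N(346)| = 12.
Vertex 110 has 12 neighbors: 534, 851, 420, 402, 987, 628, 933, 454, 370, 268, 339, 331.
Vertex 331 has 13 neighbors: 124, 420, 402, 987, 311, 779, 346, 628, 370, 110, 268, 339, 711.
Complete multipartite on [6, 5, 4, 3]: sandwich collapses at ϑ=6.
Numerically 6.0000000.
α=6, χ(Ḡ)=6; ϑ=6 lies between (collapsed).

6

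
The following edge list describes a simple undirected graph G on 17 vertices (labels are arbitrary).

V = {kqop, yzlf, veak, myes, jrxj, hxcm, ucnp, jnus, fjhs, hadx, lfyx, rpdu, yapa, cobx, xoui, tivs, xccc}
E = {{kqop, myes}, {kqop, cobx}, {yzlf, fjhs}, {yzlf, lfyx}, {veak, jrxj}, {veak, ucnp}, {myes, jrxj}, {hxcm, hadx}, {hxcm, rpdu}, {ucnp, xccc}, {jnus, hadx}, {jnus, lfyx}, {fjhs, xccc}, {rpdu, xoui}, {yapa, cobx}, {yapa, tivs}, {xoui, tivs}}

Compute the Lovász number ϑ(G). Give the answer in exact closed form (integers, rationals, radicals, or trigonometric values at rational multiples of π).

17*cos(pi/17)/(cos(pi/17) + 1)

Vertex xccc has 2 neighbors: ucnp, fjhs.
deg(lfyx) = 2; N(lfyx) = {yzlf, jnus}.
Vertex jnus has 2 neighbors: hadx, lfyx.
deg(hxcm) = 2; N(hxcm) = {hadx, rpdu}.
G on 17 vertices is 2-regular; a single 17-cycle (edge-transitive).
A has 9 distinct eigenvalues ≈ [2.0, 1.864944, 1.478018, 0.891477, 0.184537, -0.547326, -1.205269, -1.700434, -1.965946].
Lovász: ϑ = −17(-2*cos(pi/17))/(2+-(-1)*2*cos(pi/17)) = 17*cos(pi/17)/(cos(pi/17) + 1).
ϑ(G) ≈ 8.427014314.
Check 8 ≤ 17*cos(pi/17)/(cos(pi/17) + 1) ≤ 9: both strict.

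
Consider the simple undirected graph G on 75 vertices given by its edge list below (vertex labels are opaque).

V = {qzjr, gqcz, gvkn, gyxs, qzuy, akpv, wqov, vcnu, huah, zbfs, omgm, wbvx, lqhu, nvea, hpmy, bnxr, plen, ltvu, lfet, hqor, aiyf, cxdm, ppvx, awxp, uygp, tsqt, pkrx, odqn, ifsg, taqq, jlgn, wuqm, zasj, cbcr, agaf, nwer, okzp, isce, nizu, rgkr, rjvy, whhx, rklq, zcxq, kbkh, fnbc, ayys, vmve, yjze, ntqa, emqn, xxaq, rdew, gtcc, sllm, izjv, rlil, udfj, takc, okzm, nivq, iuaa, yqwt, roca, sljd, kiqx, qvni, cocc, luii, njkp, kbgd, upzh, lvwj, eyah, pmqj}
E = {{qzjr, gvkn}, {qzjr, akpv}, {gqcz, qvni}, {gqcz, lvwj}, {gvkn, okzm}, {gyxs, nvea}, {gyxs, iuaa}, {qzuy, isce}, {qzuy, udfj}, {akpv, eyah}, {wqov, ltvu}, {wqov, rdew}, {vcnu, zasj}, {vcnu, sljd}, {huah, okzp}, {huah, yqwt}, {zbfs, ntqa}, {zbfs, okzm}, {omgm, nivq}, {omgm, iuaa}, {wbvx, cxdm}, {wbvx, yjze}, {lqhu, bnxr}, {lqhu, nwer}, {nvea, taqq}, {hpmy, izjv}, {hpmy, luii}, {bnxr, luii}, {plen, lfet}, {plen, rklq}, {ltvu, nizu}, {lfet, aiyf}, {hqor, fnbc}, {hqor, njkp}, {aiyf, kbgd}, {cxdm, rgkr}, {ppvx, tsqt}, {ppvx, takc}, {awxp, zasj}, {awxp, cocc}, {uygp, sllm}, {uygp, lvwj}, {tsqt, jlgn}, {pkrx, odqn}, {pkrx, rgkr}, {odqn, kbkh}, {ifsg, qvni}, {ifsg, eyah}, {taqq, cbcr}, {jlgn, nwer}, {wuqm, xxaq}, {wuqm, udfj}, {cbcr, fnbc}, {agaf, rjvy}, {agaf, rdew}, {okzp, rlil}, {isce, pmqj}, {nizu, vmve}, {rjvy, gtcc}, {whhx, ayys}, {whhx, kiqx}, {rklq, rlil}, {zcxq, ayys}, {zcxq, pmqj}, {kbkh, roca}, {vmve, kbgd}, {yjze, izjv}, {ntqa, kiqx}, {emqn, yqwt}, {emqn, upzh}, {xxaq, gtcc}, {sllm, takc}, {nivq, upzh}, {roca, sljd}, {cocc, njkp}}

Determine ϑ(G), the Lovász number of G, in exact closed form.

Vertex gtcc has 2 neighbors: rjvy, xxaq.
N(ntqa) = {zbfs, kiqx}, |N(ntqa)| = 2.
deg(gyxs) = 2; N(gyxs) = {nvea, iuaa}.
N(kiqx) = {whhx, ntqa}, |N(kiqx)| = 2.
2-regular, N=75; this is C_{75}, the 75-cycle.
Distinct eigenvalues (to 3 d.p.): [2.0, 1.993, 1.972, 1.937, 1.889, 1.827, 1.753, 1.666, 1.567, 1.458, 1.338, 1.209, 1.072, 0.927, 0.775, 0.618, 0.457, 0.292, 0.126, -0.042, -0.209, -0.375, -0.538, -0.697, -0.852, -1.0, -1.141, -1.275, -1.399, -1.514, -1.618, -1.711, -1.791, -1.86, -1.915, -1.956, -1.984, -1.998].
λ_max=2, λ_min=-2*cos(pi/75); ϑ = −75·λ_min/(λ_max−λ_min) = 75*cos(pi/75)/(cos(pi/75) + 1).
≈ 37.4835458 (to 7 d.p.).
Check 37 ≤ 75*cos(pi/75)/(cos(pi/75) + 1) ≤ 38: both strict.

75*cos(pi/75)/(cos(pi/75) + 1)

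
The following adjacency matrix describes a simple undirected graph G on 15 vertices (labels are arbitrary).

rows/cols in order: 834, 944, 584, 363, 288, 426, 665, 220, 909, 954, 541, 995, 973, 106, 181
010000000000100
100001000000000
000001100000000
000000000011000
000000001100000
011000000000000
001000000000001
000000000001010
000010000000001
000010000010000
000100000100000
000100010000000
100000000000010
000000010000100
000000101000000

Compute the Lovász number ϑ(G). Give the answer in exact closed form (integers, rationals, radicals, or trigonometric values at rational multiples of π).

15*cos(pi/15)/(cos(pi/15) + 1)

deg(584) = 2; N(584) = {426, 665}.
N(995) = {363, 220}, |N(995)| = 2.
deg(220) = 2; N(220) = {995, 106}.
N(181) = {665, 909}, |N(181)| = 2.
G on 15 vertices is 2-regular; the odd cycle C_{15}.
Distinct eigenvalues (to 6 d.p.): [2.0, 1.827091, 1.338261, 0.618034, -0.209057, -1.0, -1.618034, -1.956295].
Lovász: ϑ = −15(-2*cos(pi/15))/(2+-(-1)*2*cos(pi/15)) = 15*cos(pi/15)/(cos(pi/15) + 1).
≈ 7.41714825 (to 8 d.p.).
α=7, χ(Ḡ)=8; ϑ=15*cos(pi/15)/(cos(pi/15) + 1) lies between (both strict).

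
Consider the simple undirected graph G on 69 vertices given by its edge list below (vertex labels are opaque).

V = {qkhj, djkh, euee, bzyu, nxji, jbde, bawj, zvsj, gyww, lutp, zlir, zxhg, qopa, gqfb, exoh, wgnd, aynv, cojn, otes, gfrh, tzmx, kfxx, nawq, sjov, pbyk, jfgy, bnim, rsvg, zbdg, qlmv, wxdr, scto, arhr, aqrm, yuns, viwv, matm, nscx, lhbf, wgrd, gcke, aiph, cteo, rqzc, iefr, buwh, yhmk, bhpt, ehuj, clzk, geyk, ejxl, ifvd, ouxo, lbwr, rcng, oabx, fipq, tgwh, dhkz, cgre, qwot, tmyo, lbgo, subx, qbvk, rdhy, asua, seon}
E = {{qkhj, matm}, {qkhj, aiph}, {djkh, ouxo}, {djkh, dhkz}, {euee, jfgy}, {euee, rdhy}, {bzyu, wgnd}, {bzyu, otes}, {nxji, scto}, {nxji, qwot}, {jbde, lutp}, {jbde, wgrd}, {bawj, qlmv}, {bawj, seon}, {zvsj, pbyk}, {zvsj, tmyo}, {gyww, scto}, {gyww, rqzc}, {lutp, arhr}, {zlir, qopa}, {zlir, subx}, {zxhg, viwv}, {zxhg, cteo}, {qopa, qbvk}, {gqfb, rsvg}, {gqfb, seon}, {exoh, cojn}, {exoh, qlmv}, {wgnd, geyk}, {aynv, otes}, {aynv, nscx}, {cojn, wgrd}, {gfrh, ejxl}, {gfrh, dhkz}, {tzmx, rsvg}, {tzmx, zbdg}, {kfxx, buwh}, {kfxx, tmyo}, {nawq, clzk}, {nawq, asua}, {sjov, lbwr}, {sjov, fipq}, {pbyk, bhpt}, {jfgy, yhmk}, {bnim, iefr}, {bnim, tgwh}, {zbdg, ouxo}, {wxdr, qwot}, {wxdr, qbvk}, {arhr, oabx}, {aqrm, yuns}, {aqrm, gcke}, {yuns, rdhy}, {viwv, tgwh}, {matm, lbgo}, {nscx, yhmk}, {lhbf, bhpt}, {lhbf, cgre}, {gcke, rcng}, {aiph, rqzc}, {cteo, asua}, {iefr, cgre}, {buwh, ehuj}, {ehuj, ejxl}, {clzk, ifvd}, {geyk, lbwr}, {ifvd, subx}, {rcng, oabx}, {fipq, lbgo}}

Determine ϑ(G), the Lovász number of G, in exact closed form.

69*cos(pi/69)/(cos(pi/69) + 1)

Vertex yhmk has 2 neighbors: jfgy, nscx.
deg(ouxo) = 2; N(ouxo) = {djkh, zbdg}.
Vertex otes has 2 neighbors: bzyu, aynv.
Vertex djkh has 2 neighbors: ouxo, dhkz.
69-vertex 2-regular graph: connected 2-regular on 69 ⇒ C_{69}.
Distinct eigenvalues (to 4 d.p.): [2.0, 1.9917, 1.9669, 1.9258, 1.8688, 1.7963, 1.7088, 1.6073, 1.4924, 1.3651, 1.2265, 1.0778, 0.9201, 0.7548, 0.5833, 0.4069, 0.2272, 0.0455, -0.1365, -0.3174, -0.4956, -0.6698, -0.8384, -1.0, -1.1534, -1.2972, -1.4302, -1.5514, -1.6598, -1.7544, -1.8344, -1.8993, -1.9484, -1.9814, -1.9979].
Lovász (edge-transitive): ϑ = −69·(-2*cos(pi/69))/((2)−(-2*cos(pi/69))) = 69*cos(pi/69)/(cos(pi/69) + 1).
≈ 34.482114 (to 6 d.p.).
34 ≤ 69*cos(pi/69)/(cos(pi/69) + 1) ≤ 35: both strict.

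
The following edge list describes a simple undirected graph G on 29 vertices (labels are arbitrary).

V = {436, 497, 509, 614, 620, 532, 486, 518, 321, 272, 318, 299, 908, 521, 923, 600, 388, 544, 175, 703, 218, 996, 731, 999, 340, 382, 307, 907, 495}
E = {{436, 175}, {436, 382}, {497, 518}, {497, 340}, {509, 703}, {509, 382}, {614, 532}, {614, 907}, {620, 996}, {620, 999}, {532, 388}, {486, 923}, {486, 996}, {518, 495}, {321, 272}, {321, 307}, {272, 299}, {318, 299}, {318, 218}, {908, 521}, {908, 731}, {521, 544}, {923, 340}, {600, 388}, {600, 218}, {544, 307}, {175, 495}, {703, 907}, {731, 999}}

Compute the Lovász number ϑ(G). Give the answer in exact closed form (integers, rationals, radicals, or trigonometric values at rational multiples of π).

N(175) = {436, 495}, |N(175)| = 2.
deg(518) = 2; N(518) = {497, 495}.
deg(495) = 2; N(495) = {518, 175}.
deg(907) = 2; N(907) = {614, 703}.
deg(v) = 2 for all v (|V|=29); this is C_{29}, the 29-cycle.
A has 15 distinct eigenvalues ≈ [2.0, 1.95324, 1.81515, 1.59219, 1.29477, 0.93682, 0.53506, 0.10828, -0.32356, -0.74028, -1.12237, -1.45199, -1.71371, -1.89531, -1.98828].
With N=29: ϑ(G) = 29·(-(-1)*2*cos(pi/29))/(2−(-2*cos(pi/29))) = 29*cos(pi/29)/(cos(pi/29) + 1).
Numerically 14.45738.
Sandwich: α(G)=14 ≤ ϑ(G)=29*cos(pi/29)/(cos(pi/29) + 1) ≤ χ(Ḡ)=15 (both strict).

29*cos(pi/29)/(cos(pi/29) + 1)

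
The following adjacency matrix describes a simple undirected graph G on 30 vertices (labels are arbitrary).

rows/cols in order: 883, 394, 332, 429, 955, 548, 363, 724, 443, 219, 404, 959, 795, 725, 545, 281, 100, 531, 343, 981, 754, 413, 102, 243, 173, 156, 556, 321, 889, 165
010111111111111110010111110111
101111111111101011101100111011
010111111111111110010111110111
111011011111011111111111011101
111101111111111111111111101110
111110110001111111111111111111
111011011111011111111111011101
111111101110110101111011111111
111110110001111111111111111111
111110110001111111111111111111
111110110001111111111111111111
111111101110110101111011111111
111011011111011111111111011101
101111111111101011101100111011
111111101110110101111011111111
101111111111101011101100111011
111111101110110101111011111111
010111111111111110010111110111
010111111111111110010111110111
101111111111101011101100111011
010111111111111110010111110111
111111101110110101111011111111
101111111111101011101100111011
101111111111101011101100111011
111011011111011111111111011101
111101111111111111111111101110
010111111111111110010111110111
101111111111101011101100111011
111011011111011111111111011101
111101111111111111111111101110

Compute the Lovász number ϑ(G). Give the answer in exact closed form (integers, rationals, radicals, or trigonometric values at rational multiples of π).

7

deg(156) = 27; N(156) = {883, 394, 332, 429, 548, 363, 724, 443, 219, 404, 959, 795, 725, 545, 281, 100, 531, 343, 981, 754, 413, 102, 243, 173, 556, 321, 889}.
N(243) = {883, 332, 429, 955, 548, 363, 724, 443, 219, 404, 959, 795, 545, 100, 531, 343, 754, 413, 173, 156, 556, 889, 165}, |N(243)| = 23.
N(959) = {883, 394, 332, 429, 955, 548, 363, 443, 219, 404, 795, 725, 281, 531, 343, 981, 754, 102, 243, 173, 156, 556, 321, 889, 165}, |N(959)| = 25.
Vertex 889 has 25 neighbors: 883, 394, 332, 955, 548, 724, 443, 219, 404, 959, 725, 545, 281, 100, 531, 343, 981, 754, 413, 102, 243, 156, 556, 321, 165.
6 parts of sizes [7, 6, 5, 5, 4, 3]; α(G) = 7 = ϑ (perfect).
ϑ(G) ≈ 7.0000000.
Lovász sandwich 7 ≤ 7 ≤ 7: collapsed.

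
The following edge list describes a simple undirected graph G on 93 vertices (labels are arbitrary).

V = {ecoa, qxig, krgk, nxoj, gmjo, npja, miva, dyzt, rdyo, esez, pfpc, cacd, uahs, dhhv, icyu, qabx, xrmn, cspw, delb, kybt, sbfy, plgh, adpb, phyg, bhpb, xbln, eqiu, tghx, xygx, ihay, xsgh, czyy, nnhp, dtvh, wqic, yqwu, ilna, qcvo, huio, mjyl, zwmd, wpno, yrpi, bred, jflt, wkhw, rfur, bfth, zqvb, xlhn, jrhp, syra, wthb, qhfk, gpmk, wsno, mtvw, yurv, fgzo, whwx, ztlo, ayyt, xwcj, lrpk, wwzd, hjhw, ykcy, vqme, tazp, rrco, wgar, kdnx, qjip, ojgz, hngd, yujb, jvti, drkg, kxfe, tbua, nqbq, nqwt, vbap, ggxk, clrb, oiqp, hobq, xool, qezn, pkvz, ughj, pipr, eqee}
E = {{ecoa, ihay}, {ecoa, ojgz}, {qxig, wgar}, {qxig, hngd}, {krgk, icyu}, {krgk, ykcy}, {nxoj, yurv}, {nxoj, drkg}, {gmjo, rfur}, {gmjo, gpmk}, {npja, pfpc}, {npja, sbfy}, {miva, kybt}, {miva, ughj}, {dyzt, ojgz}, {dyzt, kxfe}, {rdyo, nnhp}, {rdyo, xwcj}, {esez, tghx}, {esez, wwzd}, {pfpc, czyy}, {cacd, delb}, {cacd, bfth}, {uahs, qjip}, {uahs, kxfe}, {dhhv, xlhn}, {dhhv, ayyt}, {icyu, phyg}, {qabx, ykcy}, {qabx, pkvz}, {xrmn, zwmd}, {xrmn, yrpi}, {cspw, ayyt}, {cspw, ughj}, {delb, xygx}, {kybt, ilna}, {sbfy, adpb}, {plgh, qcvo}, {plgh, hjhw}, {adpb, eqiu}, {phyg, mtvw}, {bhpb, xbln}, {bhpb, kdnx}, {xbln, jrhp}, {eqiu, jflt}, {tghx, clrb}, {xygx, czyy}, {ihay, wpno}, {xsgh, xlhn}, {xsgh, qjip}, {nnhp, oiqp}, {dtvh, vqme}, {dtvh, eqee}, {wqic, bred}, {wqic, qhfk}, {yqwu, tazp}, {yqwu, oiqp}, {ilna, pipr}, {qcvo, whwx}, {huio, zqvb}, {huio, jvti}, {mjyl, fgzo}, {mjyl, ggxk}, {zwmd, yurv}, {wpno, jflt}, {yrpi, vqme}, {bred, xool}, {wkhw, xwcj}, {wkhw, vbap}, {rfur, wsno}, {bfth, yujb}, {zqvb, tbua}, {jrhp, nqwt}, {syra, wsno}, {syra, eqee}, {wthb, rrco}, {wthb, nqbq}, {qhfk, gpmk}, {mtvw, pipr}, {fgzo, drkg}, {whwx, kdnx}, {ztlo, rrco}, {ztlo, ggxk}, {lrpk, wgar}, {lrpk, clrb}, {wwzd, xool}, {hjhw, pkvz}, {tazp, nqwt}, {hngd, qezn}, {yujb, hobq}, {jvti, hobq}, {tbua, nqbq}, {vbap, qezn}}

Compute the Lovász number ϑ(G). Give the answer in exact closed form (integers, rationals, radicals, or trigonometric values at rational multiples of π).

Vertex xwcj has 2 neighbors: rdyo, wkhw.
deg(nqbq) = 2; N(nqbq) = {wthb, tbua}.
Vertex ojgz has 2 neighbors: ecoa, dyzt.
Vertex whwx has 2 neighbors: qcvo, kdnx.
Regular of degree 2 on 93 vertices: a single 93-cycle (edge-transitive).
The 47 distinct eigenvalues: [2.0, 1.995, 1.982, 1.959, 1.927, 1.887, 1.838, 1.78, 1.715, 1.642, 1.561, 1.473, 1.378, 1.277, 1.17, 1.058, 0.941, 0.82, 0.695, 0.566, 0.436, 0.303, 0.169, 0.034, -0.101, -0.236, -0.369, -0.501, -0.631, -0.758, -0.881, -1.0, -1.115, -1.224, -1.328, -1.426, -1.518, -1.602, -1.679, -1.749, -1.81, -1.864, -1.908, -1.944, -1.972, -1.99, -1.999].
With N=93: ϑ(G) = 93·(-(-1)*2*cos(pi/93))/(2−(-2*cos(pi/93))) = 93*cos(pi/93)/(cos(pi/93) + 1).
≈ 46.486732 (to 6 d.p.).
α=46, χ(Ḡ)=47; ϑ=93*cos(pi/93)/(cos(pi/93) + 1) lies between (both strict).

93*cos(pi/93)/(cos(pi/93) + 1)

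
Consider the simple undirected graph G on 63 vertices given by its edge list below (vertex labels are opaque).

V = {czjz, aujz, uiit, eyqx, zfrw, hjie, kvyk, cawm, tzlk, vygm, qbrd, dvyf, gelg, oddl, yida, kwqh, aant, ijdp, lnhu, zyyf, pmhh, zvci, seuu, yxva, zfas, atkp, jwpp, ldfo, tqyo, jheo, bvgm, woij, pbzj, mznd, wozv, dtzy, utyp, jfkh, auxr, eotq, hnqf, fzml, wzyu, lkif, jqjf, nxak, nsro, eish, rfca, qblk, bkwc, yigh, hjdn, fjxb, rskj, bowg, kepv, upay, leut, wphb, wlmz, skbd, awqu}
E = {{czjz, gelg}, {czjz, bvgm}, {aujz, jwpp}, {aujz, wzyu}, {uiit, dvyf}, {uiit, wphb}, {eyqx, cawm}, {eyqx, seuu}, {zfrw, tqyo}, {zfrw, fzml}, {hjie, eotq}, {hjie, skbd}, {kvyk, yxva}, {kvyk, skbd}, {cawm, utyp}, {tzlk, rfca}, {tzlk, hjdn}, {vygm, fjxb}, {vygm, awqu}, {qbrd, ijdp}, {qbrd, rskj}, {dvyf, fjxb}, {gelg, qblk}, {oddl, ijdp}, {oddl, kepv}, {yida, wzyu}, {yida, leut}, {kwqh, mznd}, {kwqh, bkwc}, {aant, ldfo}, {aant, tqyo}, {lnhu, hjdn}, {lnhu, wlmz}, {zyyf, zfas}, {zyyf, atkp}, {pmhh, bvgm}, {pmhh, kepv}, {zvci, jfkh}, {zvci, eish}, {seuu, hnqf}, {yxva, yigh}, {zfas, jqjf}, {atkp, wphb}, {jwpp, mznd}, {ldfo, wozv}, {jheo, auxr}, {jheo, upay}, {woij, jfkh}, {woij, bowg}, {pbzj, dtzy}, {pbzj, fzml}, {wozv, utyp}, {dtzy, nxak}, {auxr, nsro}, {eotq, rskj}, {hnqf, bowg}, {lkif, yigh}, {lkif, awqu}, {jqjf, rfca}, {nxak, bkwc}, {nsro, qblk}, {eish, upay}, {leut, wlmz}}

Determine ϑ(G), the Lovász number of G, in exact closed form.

63*cos(pi/63)/(cos(pi/63) + 1)

deg(utyp) = 2; N(utyp) = {cawm, wozv}.
deg(tzlk) = 2; N(tzlk) = {rfca, hjdn}.
N(qbrd) = {ijdp, rskj}, |N(qbrd)| = 2.
N(yigh) = {yxva, lkif}, |N(yigh)| = 2.
G on 63 vertices is 2-regular; connected 2-regular on 63 ⇒ C_{63}.
spec(A) ≈ [2.0, 1.99006, 1.96034, 1.91115, 1.84295, 1.75644, 1.65248, 1.53209, 1.39647, 1.24698, 1.08509, 0.91242, 0.73068, 0.54168, 0.3473, 0.14946, -0.04986, -0.24869, -0.44504, -0.63697, -0.82257, -1.0, -1.16749, -1.32337, -1.4661, -1.59427, -1.70658, -1.80194, -1.87939, -1.93815, -1.97766, -1.99751] (distinct, 5 d.p.).
Lovász: ϑ = −63(-2*cos(pi/63))/(2+-(-1)*2*cos(pi/63)) = 63*cos(pi/63)/(cos(pi/63) + 1).
≈ 31.48041 (to 5 d.p.).
Check 31 ≤ 63*cos(pi/63)/(cos(pi/63) + 1) ≤ 32: both strict.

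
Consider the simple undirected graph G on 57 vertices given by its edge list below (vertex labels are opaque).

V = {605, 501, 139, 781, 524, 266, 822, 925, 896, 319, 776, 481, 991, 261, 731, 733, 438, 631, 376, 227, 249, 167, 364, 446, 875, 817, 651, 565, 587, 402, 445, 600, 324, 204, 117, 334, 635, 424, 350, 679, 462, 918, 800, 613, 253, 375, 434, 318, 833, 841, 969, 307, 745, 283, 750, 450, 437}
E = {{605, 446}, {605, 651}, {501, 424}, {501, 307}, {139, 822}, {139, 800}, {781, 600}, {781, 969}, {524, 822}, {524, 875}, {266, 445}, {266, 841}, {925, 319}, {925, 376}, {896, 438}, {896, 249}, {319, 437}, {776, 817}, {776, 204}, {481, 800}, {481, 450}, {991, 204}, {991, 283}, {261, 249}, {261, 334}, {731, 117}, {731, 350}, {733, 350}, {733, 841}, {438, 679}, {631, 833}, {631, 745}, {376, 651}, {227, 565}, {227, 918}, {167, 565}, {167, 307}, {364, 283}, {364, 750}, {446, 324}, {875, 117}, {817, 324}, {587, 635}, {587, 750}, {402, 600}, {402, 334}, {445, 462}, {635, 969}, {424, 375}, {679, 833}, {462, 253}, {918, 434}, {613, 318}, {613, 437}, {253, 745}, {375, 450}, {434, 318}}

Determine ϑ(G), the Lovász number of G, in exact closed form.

Vertex 117 has 2 neighbors: 731, 875.
N(324) = {446, 817}, |N(324)| = 2.
deg(781) = 2; N(781) = {600, 969}.
N(261) = {249, 334}, |N(261)| = 2.
2-regular, N=57; this is C_{57}, the 57-cycle.
Distinct eigenvalues (to 3 d.p.): [2.0, 1.988, 1.952, 1.892, 1.809, 1.704, 1.578, 1.434, 1.271, 1.094, 0.903, 0.701, 0.491, 0.275, 0.055, -0.165, -0.383, -0.597, -0.803, -1.0, -1.184, -1.355, -1.508, -1.644, -1.759, -1.853, -1.925, -1.973, -1.997].
Lovász (edge-transitive): ϑ = −57·(-2*cos(pi/57))/((2)−(-2*cos(pi/57))) = 57*cos(pi/57)/(cos(pi/57) + 1).
≈ 28.478345 (to 6 d.p.).
Sandwich: α(G)=28 ≤ ϑ(G)=57*cos(pi/57)/(cos(pi/57) + 1) ≤ χ(Ḡ)=29 (both strict).

57*cos(pi/57)/(cos(pi/57) + 1)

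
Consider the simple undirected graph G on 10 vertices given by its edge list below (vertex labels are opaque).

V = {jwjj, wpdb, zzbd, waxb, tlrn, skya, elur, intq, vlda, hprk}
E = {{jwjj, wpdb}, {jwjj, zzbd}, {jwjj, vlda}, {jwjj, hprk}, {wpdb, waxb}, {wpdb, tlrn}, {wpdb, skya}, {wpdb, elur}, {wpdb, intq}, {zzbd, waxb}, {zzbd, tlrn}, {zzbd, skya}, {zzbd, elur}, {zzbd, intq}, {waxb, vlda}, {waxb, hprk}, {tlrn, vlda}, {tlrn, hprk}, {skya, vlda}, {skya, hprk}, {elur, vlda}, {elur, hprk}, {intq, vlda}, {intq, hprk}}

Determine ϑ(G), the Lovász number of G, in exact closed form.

deg(intq) = 4; N(intq) = {wpdb, zzbd, vlda, hprk}.
Vertex skya has 4 neighbors: wpdb, zzbd, vlda, hprk.
N(elur) = {wpdb, zzbd, vlda, hprk}, |N(elur)| = 4.
Vertex waxb has 4 neighbors: wpdb, zzbd, vlda, hprk.
K_{6,4} (perfect); ϑ(G) = α(G) = max{6,4} = 6.
Numerically 6.00000.
6 ≤ 6 ≤ 6: collapsed.

6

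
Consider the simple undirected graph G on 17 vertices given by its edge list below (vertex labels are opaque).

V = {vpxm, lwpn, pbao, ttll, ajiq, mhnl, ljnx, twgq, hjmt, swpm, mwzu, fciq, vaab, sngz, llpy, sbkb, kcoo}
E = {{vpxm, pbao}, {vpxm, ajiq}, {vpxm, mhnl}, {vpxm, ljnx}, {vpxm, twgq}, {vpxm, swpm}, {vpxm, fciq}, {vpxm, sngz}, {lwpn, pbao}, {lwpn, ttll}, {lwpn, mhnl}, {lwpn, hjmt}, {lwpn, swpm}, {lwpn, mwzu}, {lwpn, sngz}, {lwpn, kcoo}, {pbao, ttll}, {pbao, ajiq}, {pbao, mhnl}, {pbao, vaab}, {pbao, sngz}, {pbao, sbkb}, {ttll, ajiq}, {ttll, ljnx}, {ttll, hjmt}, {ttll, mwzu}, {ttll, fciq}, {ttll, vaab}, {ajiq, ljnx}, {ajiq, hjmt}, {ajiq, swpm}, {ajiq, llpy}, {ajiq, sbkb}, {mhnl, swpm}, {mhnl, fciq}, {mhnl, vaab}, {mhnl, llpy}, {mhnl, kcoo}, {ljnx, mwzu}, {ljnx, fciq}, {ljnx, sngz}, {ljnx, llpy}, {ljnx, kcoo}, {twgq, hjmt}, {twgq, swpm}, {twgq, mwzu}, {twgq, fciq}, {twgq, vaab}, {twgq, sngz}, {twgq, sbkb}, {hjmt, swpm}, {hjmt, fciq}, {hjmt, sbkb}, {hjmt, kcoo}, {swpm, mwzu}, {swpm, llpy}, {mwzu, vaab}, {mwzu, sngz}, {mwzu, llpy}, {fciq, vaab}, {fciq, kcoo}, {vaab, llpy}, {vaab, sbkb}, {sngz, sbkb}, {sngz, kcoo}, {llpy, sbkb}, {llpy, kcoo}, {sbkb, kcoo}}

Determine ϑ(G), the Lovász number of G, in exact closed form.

sqrt(17)

N(mhnl) = {vpxm, lwpn, pbao, swpm, fciq, vaab, llpy, kcoo}, |N(mhnl)| = 8.
Vertex hjmt has 8 neighbors: lwpn, ttll, ajiq, twgq, swpm, fciq, sbkb, kcoo.
Vertex pbao has 8 neighbors: vpxm, lwpn, ttll, ajiq, mhnl, vaab, sngz, sbkb.
Vertex kcoo has 8 neighbors: lwpn, mhnl, ljnx, hjmt, fciq, sngz, llpy, sbkb.
Every vertex has degree 8 (N=17); strongly regular (17,8,3,4).
Distinct eigenvalues (to 3 d.p.): [8.0, 1.562, -2.562].
ϑ = −N·λ_min/(λ_max−λ_min) = −17·(-sqrt(17)/2 - 1/2)/(8−(-sqrt(17)/2 - 1/2)) = sqrt(17).
≈ 4.123106 (to 6 d.p.).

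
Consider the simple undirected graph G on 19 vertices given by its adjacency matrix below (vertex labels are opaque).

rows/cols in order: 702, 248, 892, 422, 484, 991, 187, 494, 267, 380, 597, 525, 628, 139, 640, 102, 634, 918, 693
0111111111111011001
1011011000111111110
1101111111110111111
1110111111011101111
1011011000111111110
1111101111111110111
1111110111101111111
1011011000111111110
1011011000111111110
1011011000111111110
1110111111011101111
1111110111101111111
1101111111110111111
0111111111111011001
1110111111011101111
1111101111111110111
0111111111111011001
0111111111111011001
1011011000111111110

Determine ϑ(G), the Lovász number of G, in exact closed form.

deg(494) = 13; N(494) = {702, 892, 422, 991, 187, 597, 525, 628, 139, 640, 102, 634, 918}.
N(991) = {702, 248, 892, 422, 484, 187, 494, 267, 380, 597, 525, 628, 139, 640, 634, 918, 693}, |N(991)| = 17.
N(484) = {702, 892, 422, 991, 187, 597, 525, 628, 139, 640, 102, 634, 918}, |N(484)| = 13.
deg(525) = 17; N(525) = {702, 248, 892, 422, 484, 991, 494, 267, 380, 597, 628, 139, 640, 102, 634, 918, 693}.
K_{6,4,3,2,2,2} (perfect); ϑ(G) = α(G) = max{6,4,3,2,2,2} = 6.
ϑ(G) ≈ 6.00000.
Check 6 ≤ 6 ≤ 6: collapsed.

6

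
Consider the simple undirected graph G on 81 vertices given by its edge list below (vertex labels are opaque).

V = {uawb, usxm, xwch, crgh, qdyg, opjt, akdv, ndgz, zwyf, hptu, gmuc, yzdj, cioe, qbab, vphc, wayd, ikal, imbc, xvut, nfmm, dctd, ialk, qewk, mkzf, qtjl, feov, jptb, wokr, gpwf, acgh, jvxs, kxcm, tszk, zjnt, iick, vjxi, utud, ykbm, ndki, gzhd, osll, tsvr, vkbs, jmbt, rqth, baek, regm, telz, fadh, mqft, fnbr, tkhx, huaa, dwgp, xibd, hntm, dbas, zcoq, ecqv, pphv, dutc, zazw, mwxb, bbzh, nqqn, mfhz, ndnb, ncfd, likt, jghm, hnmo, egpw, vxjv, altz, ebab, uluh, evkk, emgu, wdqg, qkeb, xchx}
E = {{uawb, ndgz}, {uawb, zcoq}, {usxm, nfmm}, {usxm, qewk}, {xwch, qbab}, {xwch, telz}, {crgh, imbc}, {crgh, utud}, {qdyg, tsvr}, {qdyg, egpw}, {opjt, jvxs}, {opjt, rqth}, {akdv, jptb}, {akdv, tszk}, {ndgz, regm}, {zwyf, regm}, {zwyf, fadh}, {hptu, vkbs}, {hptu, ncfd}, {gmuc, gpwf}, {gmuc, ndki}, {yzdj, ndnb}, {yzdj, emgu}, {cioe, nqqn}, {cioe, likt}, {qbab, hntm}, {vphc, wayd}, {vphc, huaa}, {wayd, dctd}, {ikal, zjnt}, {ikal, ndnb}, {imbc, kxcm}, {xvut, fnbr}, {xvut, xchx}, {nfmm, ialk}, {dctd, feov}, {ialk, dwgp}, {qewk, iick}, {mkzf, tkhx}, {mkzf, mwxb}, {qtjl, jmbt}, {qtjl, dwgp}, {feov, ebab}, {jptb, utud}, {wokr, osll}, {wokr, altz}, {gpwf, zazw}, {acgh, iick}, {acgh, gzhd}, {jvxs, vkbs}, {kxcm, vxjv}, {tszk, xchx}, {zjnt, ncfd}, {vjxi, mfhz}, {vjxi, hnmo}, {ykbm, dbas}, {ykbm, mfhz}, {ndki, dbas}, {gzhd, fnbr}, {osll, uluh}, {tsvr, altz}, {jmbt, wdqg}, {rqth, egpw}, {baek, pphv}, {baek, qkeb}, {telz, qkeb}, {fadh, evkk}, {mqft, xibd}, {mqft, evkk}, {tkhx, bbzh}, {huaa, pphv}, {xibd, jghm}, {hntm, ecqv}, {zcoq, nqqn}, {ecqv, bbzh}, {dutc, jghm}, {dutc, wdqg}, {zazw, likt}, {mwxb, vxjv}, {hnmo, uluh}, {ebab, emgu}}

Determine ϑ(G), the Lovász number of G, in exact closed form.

81*cos(pi/81)/(cos(pi/81) + 1)

N(qdyg) = {tsvr, egpw}, |N(qdyg)| = 2.
Vertex jvxs has 2 neighbors: opjt, vkbs.
Vertex mwxb has 2 neighbors: mkzf, vxjv.
N(opjt) = {jvxs, rqth}, |N(opjt)| = 2.
deg(v) = 2 for all v (|V|=81); connected 2-regular on 81 ⇒ C_{81}.
Distinct eigenvalues (to 6 d.p.): [2.0, 1.993986, 1.97598, 1.94609, 1.904496, 1.851448, 1.787265, 1.712334, 1.627104, 1.532089, 1.427859, 1.315043, 1.194317, 1.066409, 0.932087, 0.79216, 0.647468, 0.498882, 0.347296, 0.193622, 0.038783, -0.11629, -0.270663, -0.423408, -0.573606, -0.720355, -0.862772, -1.0, -1.131214, -1.255624, -1.372483, -1.481088, -1.580785, -1.670976, -1.751116, -1.820726, -1.879385, -1.926742, -1.962511, -1.986477, -1.998496].
ϑ = −N·λ_min/(λ_max−λ_min) = −81·(-2*cos(pi/81))/(2−(-2*cos(pi/81))) = 81*cos(pi/81)/(cos(pi/81) + 1).
≈ 40.484765310 (to 9 d.p.).
Lovász sandwich 40 ≤ 81*cos(pi/81)/(cos(pi/81) + 1) ≤ 41: both strict.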